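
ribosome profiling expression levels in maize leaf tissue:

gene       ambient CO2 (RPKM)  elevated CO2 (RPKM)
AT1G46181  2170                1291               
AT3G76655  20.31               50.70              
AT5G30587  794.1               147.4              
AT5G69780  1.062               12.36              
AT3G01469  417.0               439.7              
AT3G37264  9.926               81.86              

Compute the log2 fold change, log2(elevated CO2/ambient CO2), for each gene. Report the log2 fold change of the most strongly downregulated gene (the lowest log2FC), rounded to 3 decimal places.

-2.430

log2(1291/2170) = -0.749  (AT1G46181)
log2(50.70/20.31) = 1.320  (AT3G76655)
log2(147.4/794.1) = -2.430  (AT5G30587)
log2(12.36/1.062) = 3.541  (AT5G69780)
log2(439.7/417.0) = 0.076  (AT3G01469)
log2(81.86/9.926) = 3.044  (AT3G37264)
AT5G30587 is most strongly downregulated.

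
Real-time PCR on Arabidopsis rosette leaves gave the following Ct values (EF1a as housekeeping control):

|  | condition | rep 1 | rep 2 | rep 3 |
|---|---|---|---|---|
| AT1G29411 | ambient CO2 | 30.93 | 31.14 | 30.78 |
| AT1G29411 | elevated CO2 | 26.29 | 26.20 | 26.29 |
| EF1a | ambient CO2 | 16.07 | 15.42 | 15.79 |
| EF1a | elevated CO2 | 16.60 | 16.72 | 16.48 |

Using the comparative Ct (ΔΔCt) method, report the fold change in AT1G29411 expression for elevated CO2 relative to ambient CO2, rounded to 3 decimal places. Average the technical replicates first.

Mean Ct: AT1G29411 ambient CO2 30.950; AT1G29411 elevated CO2 26.260; EF1a ambient CO2 15.760; EF1a elevated CO2 16.600
ΔCt(ambient CO2) = 30.950 − 15.760 = 15.190
ΔCt(elevated CO2) = 26.260 − 16.600 = 9.660
ΔΔCt = 9.660 − 15.190 = -5.530
Fold change = 2^(−(-5.530)) = 2^5.530 = 46.2057

46.206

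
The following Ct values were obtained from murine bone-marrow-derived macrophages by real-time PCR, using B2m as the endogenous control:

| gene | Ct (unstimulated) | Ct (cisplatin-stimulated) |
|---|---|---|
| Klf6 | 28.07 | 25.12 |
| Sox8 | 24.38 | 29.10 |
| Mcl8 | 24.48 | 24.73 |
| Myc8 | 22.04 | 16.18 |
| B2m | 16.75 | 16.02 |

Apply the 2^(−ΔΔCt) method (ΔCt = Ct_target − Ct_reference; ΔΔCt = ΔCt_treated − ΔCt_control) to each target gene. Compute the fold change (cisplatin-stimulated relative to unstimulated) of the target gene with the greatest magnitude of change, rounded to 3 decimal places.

0.023

Klf6: ΔΔCt = (25.12−16.02) − (28.07−16.75) = 9.10 − 11.32 = -2.22; fold change = 2^2.22 = 4.659
Sox8: ΔΔCt = (29.10−16.02) − (24.38−16.75) = 13.08 − 7.63 = 5.45; fold change = 2^-5.45 = 0.023
Mcl8: ΔΔCt = (24.73−16.02) − (24.48−16.75) = 8.71 − 7.73 = 0.98; fold change = 2^-0.98 = 0.507
Myc8: ΔΔCt = (16.18−16.02) − (22.04−16.75) = 0.16 − 5.29 = -5.13; fold change = 2^5.13 = 35.017
Sox8 has the largest |ΔΔCt| = 5.45.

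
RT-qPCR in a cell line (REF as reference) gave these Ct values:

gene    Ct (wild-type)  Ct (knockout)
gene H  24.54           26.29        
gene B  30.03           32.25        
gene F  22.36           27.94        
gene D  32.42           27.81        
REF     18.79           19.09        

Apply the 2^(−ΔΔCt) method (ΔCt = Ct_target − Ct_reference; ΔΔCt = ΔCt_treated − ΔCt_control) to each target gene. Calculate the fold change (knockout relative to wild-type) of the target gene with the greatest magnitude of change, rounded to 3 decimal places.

0.026

gene H: ΔΔCt = (26.29−19.09) − (24.54−18.79) = 7.20 − 5.75 = 1.45; fold change = 2^-1.45 = 0.366
gene B: ΔΔCt = (32.25−19.09) − (30.03−18.79) = 13.16 − 11.24 = 1.92; fold change = 2^-1.92 = 0.264
gene F: ΔΔCt = (27.94−19.09) − (22.36−18.79) = 8.85 − 3.57 = 5.28; fold change = 2^-5.28 = 0.026
gene D: ΔΔCt = (27.81−19.09) − (32.42−18.79) = 8.72 − 13.63 = -4.91; fold change = 2^4.91 = 30.065
gene F has the largest |ΔΔCt| = 5.28.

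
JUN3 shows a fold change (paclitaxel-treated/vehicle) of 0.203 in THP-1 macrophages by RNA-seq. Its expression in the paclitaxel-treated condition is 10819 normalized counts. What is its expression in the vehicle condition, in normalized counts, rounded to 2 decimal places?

53295.57

vehicle expression = 10819 / 0.203 = 53295.57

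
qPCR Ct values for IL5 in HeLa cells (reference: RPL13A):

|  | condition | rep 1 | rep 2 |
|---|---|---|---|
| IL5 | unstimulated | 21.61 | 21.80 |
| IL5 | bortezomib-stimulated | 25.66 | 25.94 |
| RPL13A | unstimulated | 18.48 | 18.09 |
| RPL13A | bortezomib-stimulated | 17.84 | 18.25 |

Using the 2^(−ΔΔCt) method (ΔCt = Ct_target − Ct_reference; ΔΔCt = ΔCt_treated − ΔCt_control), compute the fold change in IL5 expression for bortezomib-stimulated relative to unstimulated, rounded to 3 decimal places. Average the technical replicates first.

0.050

Mean Ct: IL5 unstimulated 21.705; IL5 bortezomib-stimulated 25.800; RPL13A unstimulated 18.285; RPL13A bortezomib-stimulated 18.045
ΔCt(unstimulated) = 21.705 − 18.285 = 3.420
ΔCt(bortezomib-stimulated) = 25.800 − 18.045 = 7.755
ΔΔCt = 7.755 − 3.420 = 4.335
Fold change = 2^(−4.335) = 0.0495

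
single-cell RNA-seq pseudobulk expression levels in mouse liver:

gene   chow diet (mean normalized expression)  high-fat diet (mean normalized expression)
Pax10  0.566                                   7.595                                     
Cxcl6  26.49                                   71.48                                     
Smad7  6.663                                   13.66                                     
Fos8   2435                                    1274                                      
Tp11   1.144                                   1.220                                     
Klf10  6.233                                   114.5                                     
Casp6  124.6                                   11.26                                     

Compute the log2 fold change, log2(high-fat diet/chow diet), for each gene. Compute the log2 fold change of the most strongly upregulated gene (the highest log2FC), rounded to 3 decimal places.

4.199

log2(7.595/0.566) = 3.746  (Pax10)
log2(71.48/26.49) = 1.432  (Cxcl6)
log2(13.66/6.663) = 1.036  (Smad7)
log2(1274/2435) = -0.935  (Fos8)
log2(1.220/1.144) = 0.093  (Tp11)
log2(114.5/6.233) = 4.199  (Klf10)
log2(11.26/124.6) = -3.468  (Casp6)
Klf10 is most strongly upregulated.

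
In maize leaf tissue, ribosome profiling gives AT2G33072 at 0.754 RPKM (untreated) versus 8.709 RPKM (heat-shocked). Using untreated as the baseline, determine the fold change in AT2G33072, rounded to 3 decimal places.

Fold change = 8.709 / 0.754 = 11.5504
AT2G33072 is upregulated.

11.550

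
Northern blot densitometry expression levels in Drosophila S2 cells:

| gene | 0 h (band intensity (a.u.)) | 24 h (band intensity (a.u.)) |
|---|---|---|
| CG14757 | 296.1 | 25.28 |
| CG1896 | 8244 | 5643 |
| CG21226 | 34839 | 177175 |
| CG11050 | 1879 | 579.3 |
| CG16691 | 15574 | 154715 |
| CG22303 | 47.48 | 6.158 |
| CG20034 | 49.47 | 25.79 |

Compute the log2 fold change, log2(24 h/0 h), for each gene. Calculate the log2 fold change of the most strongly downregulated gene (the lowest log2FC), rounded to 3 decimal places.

-3.550

log2(25.28/296.1) = -3.550  (CG14757)
log2(5643/8244) = -0.547  (CG1896)
log2(177175/34839) = 2.346  (CG21226)
log2(579.3/1879) = -1.698  (CG11050)
log2(154715/15574) = 3.312  (CG16691)
log2(6.158/47.48) = -2.947  (CG22303)
log2(25.79/49.47) = -0.940  (CG20034)
CG14757 is most strongly downregulated.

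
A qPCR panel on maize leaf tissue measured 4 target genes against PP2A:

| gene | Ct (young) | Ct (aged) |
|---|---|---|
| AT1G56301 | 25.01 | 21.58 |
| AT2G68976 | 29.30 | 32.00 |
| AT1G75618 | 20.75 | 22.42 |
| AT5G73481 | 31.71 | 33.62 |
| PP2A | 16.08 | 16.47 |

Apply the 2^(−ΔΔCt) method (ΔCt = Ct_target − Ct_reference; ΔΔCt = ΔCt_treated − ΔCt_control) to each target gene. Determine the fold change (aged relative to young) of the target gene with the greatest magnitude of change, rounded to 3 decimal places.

14.123

AT1G56301: ΔΔCt = (21.58−16.47) − (25.01−16.08) = 5.11 − 8.93 = -3.82; fold change = 2^3.82 = 14.123
AT2G68976: ΔΔCt = (32.00−16.47) − (29.30−16.08) = 15.53 − 13.22 = 2.31; fold change = 2^-2.31 = 0.202
AT1G75618: ΔΔCt = (22.42−16.47) − (20.75−16.08) = 5.95 − 4.67 = 1.28; fold change = 2^-1.28 = 0.412
AT5G73481: ΔΔCt = (33.62−16.47) − (31.71−16.08) = 17.15 − 15.63 = 1.52; fold change = 2^-1.52 = 0.349
AT1G56301 has the largest |ΔΔCt| = 3.82.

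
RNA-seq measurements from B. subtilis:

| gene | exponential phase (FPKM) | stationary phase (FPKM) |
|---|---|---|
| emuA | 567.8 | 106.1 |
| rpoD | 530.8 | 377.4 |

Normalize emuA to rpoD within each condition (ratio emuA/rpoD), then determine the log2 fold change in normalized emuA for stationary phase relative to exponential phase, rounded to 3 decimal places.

-1.928

emuA/rpoD (exponential phase) = 567.8 / 530.8 = 1.0697
emuA/rpoD (stationary phase) = 106.1 / 377.4 = 0.28113
Fold change = 0.28113 / 1.0697 = 0.2628
log2(0.2628) = -1.9279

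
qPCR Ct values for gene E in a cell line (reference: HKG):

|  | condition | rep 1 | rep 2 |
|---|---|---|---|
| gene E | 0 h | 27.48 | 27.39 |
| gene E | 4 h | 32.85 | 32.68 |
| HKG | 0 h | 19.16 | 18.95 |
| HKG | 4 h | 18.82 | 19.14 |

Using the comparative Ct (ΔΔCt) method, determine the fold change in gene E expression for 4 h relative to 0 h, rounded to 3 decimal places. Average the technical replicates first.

0.024

Mean Ct: gene E 0 h 27.435; gene E 4 h 32.765; HKG 0 h 19.055; HKG 4 h 18.980
ΔCt(0 h) = 27.435 − 19.055 = 8.380
ΔCt(4 h) = 32.765 − 18.980 = 13.785
ΔΔCt = 13.785 − 8.380 = 5.405
Fold change = 2^(−5.405) = 0.0236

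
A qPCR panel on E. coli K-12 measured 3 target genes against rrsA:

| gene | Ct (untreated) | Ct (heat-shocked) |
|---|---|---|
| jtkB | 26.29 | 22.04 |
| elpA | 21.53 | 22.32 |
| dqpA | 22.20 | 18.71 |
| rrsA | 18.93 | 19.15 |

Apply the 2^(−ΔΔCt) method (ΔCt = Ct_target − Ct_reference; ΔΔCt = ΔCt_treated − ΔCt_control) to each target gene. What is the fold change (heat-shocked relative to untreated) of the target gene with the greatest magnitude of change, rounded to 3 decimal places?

jtkB: ΔΔCt = (22.04−19.15) − (26.29−18.93) = 2.89 − 7.36 = -4.47; fold change = 2^4.47 = 22.162
elpA: ΔΔCt = (22.32−19.15) − (21.53−18.93) = 3.17 − 2.60 = 0.57; fold change = 2^-0.57 = 0.674
dqpA: ΔΔCt = (18.71−19.15) − (22.20−18.93) = -0.44 − 3.27 = -3.71; fold change = 2^3.71 = 13.086
jtkB has the largest |ΔΔCt| = 4.47.

22.162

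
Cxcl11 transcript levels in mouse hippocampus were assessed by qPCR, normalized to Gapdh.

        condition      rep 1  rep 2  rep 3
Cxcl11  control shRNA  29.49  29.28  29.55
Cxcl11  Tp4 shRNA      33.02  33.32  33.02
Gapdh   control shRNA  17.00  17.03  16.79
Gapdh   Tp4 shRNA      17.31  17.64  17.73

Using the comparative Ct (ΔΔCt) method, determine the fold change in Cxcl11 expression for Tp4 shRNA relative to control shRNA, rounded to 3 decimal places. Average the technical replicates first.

0.120

Mean Ct: Cxcl11 control shRNA 29.440; Cxcl11 Tp4 shRNA 33.120; Gapdh control shRNA 16.940; Gapdh Tp4 shRNA 17.560
ΔCt(control shRNA) = 29.440 − 16.940 = 12.500
ΔCt(Tp4 shRNA) = 33.120 − 17.560 = 15.560
ΔΔCt = 15.560 − 12.500 = 3.060
Fold change = 2^(−3.060) = 0.1199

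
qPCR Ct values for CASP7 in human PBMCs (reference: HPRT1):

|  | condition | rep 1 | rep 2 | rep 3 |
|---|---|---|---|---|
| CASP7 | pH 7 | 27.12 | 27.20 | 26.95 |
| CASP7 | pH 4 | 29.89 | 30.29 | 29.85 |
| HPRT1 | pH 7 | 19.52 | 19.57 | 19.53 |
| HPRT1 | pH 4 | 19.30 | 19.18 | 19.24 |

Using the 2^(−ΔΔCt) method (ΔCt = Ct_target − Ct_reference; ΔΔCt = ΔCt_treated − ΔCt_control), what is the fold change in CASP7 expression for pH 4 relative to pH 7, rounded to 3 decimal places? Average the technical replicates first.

0.107

Mean Ct: CASP7 pH 7 27.090; CASP7 pH 4 30.010; HPRT1 pH 7 19.540; HPRT1 pH 4 19.240
ΔCt(pH 7) = 27.090 − 19.540 = 7.550
ΔCt(pH 4) = 30.010 − 19.240 = 10.770
ΔΔCt = 10.770 − 7.550 = 3.220
Fold change = 2^(−3.220) = 0.1073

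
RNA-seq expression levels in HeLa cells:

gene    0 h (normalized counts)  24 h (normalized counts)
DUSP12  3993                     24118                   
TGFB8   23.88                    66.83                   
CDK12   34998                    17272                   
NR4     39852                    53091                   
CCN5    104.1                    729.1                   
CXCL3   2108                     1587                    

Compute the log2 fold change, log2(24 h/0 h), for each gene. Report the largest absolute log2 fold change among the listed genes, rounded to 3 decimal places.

2.808

log2(24118/3993) = 2.595  (DUSP12)
log2(66.83/23.88) = 1.485  (TGFB8)
log2(17272/34998) = -1.019  (CDK12)
log2(53091/39852) = 0.414  (NR4)
log2(729.1/104.1) = 2.808  (CCN5)
log2(1587/2108) = -0.410  (CXCL3)
The largest magnitude belongs to CCN5.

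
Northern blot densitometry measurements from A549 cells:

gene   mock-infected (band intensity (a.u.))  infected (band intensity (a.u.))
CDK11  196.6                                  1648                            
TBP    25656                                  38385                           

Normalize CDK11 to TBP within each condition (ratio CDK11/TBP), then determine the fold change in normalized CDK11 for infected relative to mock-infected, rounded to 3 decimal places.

5.603

CDK11/TBP (mock-infected) = 196.6 / 25656 = 0.0076629
CDK11/TBP (infected) = 1648 / 38385 = 0.042933
Fold change = 0.042933 / 0.0076629 = 5.6027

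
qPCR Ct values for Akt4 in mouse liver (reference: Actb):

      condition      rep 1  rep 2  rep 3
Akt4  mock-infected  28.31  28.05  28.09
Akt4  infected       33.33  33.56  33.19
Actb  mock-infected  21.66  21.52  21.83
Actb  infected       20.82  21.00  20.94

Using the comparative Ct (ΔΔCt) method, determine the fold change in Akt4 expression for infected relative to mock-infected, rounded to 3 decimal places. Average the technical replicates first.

Mean Ct: Akt4 mock-infected 28.150; Akt4 infected 33.360; Actb mock-infected 21.670; Actb infected 20.920
ΔCt(mock-infected) = 28.150 − 21.670 = 6.480
ΔCt(infected) = 33.360 − 20.920 = 12.440
ΔΔCt = 12.440 − 6.480 = 5.960
Fold change = 2^(−5.960) = 0.0161

0.016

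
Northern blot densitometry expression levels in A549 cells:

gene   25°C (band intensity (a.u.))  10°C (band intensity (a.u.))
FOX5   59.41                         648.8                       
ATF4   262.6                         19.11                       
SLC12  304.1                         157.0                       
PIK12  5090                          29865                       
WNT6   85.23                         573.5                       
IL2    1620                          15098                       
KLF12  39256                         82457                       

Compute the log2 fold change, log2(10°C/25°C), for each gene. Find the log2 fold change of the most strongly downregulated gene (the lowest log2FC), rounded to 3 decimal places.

-3.780

log2(648.8/59.41) = 3.449  (FOX5)
log2(19.11/262.6) = -3.780  (ATF4)
log2(157.0/304.1) = -0.954  (SLC12)
log2(29865/5090) = 2.553  (PIK12)
log2(573.5/85.23) = 2.750  (WNT6)
log2(15098/1620) = 3.220  (IL2)
log2(82457/39256) = 1.071  (KLF12)
ATF4 is most strongly downregulated.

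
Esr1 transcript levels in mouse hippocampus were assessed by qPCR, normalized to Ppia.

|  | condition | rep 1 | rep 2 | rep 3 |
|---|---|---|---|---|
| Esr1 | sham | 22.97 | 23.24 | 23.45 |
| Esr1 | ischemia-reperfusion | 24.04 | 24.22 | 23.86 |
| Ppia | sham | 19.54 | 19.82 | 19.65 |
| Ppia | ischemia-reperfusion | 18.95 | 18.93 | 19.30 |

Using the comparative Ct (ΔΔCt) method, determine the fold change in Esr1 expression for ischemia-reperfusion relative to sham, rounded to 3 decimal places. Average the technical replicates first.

0.371

Mean Ct: Esr1 sham 23.220; Esr1 ischemia-reperfusion 24.040; Ppia sham 19.670; Ppia ischemia-reperfusion 19.060
ΔCt(sham) = 23.220 − 19.670 = 3.550
ΔCt(ischemia-reperfusion) = 24.040 − 19.060 = 4.980
ΔΔCt = 4.980 − 3.550 = 1.430
Fold change = 2^(−1.430) = 0.3711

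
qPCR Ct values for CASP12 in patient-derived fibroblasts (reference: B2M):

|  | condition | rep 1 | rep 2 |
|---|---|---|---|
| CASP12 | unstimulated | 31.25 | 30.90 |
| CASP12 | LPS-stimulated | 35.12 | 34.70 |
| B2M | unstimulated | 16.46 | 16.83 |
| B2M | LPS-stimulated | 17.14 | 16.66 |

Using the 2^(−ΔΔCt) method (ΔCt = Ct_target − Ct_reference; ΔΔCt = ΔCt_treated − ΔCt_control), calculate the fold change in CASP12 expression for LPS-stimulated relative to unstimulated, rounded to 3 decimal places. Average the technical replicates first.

0.084

Mean Ct: CASP12 unstimulated 31.075; CASP12 LPS-stimulated 34.910; B2M unstimulated 16.645; B2M LPS-stimulated 16.900
ΔCt(unstimulated) = 31.075 − 16.645 = 14.430
ΔCt(LPS-stimulated) = 34.910 − 16.900 = 18.010
ΔΔCt = 18.010 − 14.430 = 3.580
Fold change = 2^(−3.580) = 0.0836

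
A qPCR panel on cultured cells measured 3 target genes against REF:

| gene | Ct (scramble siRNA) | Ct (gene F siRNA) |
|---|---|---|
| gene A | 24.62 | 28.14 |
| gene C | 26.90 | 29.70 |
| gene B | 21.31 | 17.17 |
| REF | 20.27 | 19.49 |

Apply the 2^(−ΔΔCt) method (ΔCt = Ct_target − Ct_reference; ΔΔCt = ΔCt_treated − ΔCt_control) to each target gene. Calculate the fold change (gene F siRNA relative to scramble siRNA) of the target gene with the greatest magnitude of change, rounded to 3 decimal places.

0.051

gene A: ΔΔCt = (28.14−19.49) − (24.62−20.27) = 8.65 − 4.35 = 4.30; fold change = 2^-4.30 = 0.051
gene C: ΔΔCt = (29.70−19.49) − (26.90−20.27) = 10.21 − 6.63 = 3.58; fold change = 2^-3.58 = 0.084
gene B: ΔΔCt = (17.17−19.49) − (21.31−20.27) = -2.32 − 1.04 = -3.36; fold change = 2^3.36 = 10.267
gene A has the largest |ΔΔCt| = 4.30.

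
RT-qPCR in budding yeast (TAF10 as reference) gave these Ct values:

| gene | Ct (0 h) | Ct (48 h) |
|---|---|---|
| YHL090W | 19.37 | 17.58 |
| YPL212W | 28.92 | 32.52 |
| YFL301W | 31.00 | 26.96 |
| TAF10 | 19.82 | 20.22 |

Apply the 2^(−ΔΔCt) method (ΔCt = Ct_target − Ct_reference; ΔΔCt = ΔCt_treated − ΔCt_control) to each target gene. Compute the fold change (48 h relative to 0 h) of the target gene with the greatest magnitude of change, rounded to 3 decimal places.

21.706

YHL090W: ΔΔCt = (17.58−20.22) − (19.37−19.82) = -2.64 − (-0.45) = -2.19; fold change = 2^2.19 = 4.563
YPL212W: ΔΔCt = (32.52−20.22) − (28.92−19.82) = 12.30 − 9.10 = 3.20; fold change = 2^-3.20 = 0.109
YFL301W: ΔΔCt = (26.96−20.22) − (31.00−19.82) = 6.74 − 11.18 = -4.44; fold change = 2^4.44 = 21.706
YFL301W has the largest |ΔΔCt| = 4.44.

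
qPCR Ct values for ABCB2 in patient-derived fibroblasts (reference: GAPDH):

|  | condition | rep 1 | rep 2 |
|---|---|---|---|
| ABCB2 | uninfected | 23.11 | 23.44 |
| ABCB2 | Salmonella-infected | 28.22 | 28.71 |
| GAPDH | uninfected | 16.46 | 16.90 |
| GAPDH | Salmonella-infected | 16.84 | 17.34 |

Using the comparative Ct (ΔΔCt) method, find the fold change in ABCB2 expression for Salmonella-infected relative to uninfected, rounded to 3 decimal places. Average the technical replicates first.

Mean Ct: ABCB2 uninfected 23.275; ABCB2 Salmonella-infected 28.465; GAPDH uninfected 16.680; GAPDH Salmonella-infected 17.090
ΔCt(uninfected) = 23.275 − 16.680 = 6.595
ΔCt(Salmonella-infected) = 28.465 − 17.090 = 11.375
ΔΔCt = 11.375 − 6.595 = 4.780
Fold change = 2^(−4.780) = 0.0364

0.036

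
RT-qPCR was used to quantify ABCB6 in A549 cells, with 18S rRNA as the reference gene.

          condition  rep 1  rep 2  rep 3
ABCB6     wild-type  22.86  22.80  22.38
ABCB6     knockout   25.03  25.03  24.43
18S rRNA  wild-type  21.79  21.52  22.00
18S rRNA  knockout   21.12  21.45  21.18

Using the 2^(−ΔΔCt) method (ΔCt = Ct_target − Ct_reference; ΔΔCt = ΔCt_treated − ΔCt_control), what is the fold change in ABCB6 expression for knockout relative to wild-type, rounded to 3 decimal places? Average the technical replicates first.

Mean Ct: ABCB6 wild-type 22.680; ABCB6 knockout 24.830; 18S rRNA wild-type 21.770; 18S rRNA knockout 21.250
ΔCt(wild-type) = 22.680 − 21.770 = 0.910
ΔCt(knockout) = 24.830 − 21.250 = 3.580
ΔΔCt = 3.580 − 0.910 = 2.670
Fold change = 2^(−2.670) = 0.1571

0.157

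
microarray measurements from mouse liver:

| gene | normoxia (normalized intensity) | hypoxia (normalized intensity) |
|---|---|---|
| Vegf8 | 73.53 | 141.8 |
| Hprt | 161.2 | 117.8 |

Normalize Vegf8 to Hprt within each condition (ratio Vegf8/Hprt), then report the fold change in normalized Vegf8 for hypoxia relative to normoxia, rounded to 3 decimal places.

2.639

Vegf8/Hprt (normoxia) = 73.53 / 161.2 = 0.45614
Vegf8/Hprt (hypoxia) = 141.8 / 117.8 = 1.2037
Fold change = 1.2037 / 0.45614 = 2.6390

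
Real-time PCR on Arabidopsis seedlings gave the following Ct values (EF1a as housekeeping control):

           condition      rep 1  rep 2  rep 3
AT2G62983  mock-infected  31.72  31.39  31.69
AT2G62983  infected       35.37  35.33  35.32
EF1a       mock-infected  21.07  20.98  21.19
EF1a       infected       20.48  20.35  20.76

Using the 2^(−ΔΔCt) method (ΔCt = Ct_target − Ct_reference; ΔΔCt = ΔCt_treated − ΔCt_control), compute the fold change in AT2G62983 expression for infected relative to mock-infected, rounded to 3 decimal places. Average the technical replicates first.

0.051

Mean Ct: AT2G62983 mock-infected 31.600; AT2G62983 infected 35.340; EF1a mock-infected 21.080; EF1a infected 20.530
ΔCt(mock-infected) = 31.600 − 21.080 = 10.520
ΔCt(infected) = 35.340 − 20.530 = 14.810
ΔΔCt = 14.810 − 10.520 = 4.290
Fold change = 2^(−4.290) = 0.0511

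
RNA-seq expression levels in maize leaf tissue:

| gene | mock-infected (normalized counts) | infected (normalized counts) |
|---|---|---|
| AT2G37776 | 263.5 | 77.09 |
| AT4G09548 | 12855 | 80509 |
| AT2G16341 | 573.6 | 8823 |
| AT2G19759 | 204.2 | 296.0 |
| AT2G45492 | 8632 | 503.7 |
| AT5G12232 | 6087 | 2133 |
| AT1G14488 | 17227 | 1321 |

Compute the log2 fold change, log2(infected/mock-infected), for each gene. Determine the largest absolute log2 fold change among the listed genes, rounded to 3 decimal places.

log2(77.09/263.5) = -1.773  (AT2G37776)
log2(80509/12855) = 2.647  (AT4G09548)
log2(8823/573.6) = 3.943  (AT2G16341)
log2(296.0/204.2) = 0.536  (AT2G19759)
log2(503.7/8632) = -4.099  (AT2G45492)
log2(2133/6087) = -1.513  (AT5G12232)
log2(1321/17227) = -3.705  (AT1G14488)
The largest magnitude belongs to AT2G45492.

4.099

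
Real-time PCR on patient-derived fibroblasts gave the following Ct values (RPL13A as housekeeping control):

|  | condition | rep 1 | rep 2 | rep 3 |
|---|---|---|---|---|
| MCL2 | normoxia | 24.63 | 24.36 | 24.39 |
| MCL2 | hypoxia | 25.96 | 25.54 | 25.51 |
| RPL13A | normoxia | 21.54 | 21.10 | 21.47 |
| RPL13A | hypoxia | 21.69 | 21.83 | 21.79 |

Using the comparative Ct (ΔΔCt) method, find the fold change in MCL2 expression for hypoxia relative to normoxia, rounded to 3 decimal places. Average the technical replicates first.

Mean Ct: MCL2 normoxia 24.460; MCL2 hypoxia 25.670; RPL13A normoxia 21.370; RPL13A hypoxia 21.770
ΔCt(normoxia) = 24.460 − 21.370 = 3.090
ΔCt(hypoxia) = 25.670 − 21.770 = 3.900
ΔΔCt = 3.900 − 3.090 = 0.810
Fold change = 2^(−0.810) = 0.5704

0.570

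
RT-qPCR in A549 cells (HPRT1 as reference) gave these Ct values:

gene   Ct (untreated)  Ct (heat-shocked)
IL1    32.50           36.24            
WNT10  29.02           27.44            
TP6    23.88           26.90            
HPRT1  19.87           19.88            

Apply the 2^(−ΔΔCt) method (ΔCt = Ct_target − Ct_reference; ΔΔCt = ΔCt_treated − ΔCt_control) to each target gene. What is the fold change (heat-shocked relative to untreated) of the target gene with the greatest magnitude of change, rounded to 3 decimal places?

IL1: ΔΔCt = (36.24−19.88) − (32.50−19.87) = 16.36 − 12.63 = 3.73; fold change = 2^-3.73 = 0.075
WNT10: ΔΔCt = (27.44−19.88) − (29.02−19.87) = 7.56 − 9.15 = -1.59; fold change = 2^1.59 = 3.010
TP6: ΔΔCt = (26.90−19.88) − (23.88−19.87) = 7.02 − 4.01 = 3.01; fold change = 2^-3.01 = 0.124
IL1 has the largest |ΔΔCt| = 3.73.

0.075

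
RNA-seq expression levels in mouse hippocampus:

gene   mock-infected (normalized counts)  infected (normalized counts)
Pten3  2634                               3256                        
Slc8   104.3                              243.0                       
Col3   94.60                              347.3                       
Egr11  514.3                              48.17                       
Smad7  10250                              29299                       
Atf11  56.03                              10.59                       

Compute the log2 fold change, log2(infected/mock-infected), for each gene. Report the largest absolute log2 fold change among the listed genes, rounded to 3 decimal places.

3.416

log2(3256/2634) = 0.306  (Pten3)
log2(243.0/104.3) = 1.220  (Slc8)
log2(347.3/94.60) = 1.876  (Col3)
log2(48.17/514.3) = -3.416  (Egr11)
log2(29299/10250) = 1.515  (Smad7)
log2(10.59/56.03) = -2.403  (Atf11)
The largest magnitude belongs to Egr11.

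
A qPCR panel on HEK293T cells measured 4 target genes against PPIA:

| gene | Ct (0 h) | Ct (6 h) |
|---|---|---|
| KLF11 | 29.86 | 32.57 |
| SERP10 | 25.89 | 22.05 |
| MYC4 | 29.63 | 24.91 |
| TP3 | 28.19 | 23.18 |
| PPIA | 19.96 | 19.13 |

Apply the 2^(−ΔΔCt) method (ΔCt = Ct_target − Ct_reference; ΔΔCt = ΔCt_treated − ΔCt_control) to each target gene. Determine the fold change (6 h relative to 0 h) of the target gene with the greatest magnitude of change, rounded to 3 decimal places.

18.126

KLF11: ΔΔCt = (32.57−19.13) − (29.86−19.96) = 13.44 − 9.90 = 3.54; fold change = 2^-3.54 = 0.086
SERP10: ΔΔCt = (22.05−19.13) − (25.89−19.96) = 2.92 − 5.93 = -3.01; fold change = 2^3.01 = 8.056
MYC4: ΔΔCt = (24.91−19.13) − (29.63−19.96) = 5.78 − 9.67 = -3.89; fold change = 2^3.89 = 14.825
TP3: ΔΔCt = (23.18−19.13) − (28.19−19.96) = 4.05 − 8.23 = -4.18; fold change = 2^4.18 = 18.126
TP3 has the largest |ΔΔCt| = 4.18.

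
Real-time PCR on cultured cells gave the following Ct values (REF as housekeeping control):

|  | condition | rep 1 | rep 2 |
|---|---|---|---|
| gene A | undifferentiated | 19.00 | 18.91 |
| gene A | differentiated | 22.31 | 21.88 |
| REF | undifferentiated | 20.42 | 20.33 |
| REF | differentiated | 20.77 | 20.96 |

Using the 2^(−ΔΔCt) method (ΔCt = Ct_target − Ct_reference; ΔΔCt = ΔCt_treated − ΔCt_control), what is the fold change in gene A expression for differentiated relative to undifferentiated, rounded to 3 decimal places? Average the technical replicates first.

Mean Ct: gene A undifferentiated 18.955; gene A differentiated 22.095; REF undifferentiated 20.375; REF differentiated 20.865
ΔCt(undifferentiated) = 18.955 − 20.375 = -1.420
ΔCt(differentiated) = 22.095 − 20.865 = 1.230
ΔΔCt = 1.230 − (-1.420) = 2.650
Fold change = 2^(−2.650) = 0.1593

0.159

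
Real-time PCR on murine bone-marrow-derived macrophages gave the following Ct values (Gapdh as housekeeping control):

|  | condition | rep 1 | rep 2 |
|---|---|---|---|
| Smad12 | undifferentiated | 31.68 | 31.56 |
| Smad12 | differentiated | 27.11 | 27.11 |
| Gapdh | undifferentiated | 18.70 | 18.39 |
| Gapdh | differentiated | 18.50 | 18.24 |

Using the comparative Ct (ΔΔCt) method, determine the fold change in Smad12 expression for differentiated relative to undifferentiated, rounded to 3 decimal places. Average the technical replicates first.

20.182

Mean Ct: Smad12 undifferentiated 31.620; Smad12 differentiated 27.110; Gapdh undifferentiated 18.545; Gapdh differentiated 18.370
ΔCt(undifferentiated) = 31.620 − 18.545 = 13.075
ΔCt(differentiated) = 27.110 − 18.370 = 8.740
ΔΔCt = 8.740 − 13.075 = -4.335
Fold change = 2^(−(-4.335)) = 2^4.335 = 20.1820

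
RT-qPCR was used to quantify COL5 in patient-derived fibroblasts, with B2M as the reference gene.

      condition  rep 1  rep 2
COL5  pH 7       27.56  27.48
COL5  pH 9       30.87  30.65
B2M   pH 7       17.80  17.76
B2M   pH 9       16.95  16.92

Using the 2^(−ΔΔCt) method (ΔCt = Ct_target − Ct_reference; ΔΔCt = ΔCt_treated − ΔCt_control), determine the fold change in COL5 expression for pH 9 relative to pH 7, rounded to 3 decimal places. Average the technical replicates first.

Mean Ct: COL5 pH 7 27.520; COL5 pH 9 30.760; B2M pH 7 17.780; B2M pH 9 16.935
ΔCt(pH 7) = 27.520 − 17.780 = 9.740
ΔCt(pH 9) = 30.760 − 16.935 = 13.825
ΔΔCt = 13.825 − 9.740 = 4.085
Fold change = 2^(−4.085) = 0.0589

0.059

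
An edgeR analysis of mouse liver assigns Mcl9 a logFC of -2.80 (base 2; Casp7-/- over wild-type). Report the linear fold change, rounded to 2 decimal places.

Fold change = 2^(-2.80) = 0.144

0.14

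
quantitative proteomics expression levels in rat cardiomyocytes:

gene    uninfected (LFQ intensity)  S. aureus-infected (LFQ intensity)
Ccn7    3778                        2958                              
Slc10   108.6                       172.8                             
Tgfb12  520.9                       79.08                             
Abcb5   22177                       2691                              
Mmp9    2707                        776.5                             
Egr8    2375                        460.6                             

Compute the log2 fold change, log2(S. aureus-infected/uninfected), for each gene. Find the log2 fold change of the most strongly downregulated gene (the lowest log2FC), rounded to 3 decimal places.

-3.043

log2(2958/3778) = -0.353  (Ccn7)
log2(172.8/108.6) = 0.670  (Slc10)
log2(79.08/520.9) = -2.720  (Tgfb12)
log2(2691/22177) = -3.043  (Abcb5)
log2(776.5/2707) = -1.802  (Mmp9)
log2(460.6/2375) = -2.366  (Egr8)
Abcb5 is most strongly downregulated.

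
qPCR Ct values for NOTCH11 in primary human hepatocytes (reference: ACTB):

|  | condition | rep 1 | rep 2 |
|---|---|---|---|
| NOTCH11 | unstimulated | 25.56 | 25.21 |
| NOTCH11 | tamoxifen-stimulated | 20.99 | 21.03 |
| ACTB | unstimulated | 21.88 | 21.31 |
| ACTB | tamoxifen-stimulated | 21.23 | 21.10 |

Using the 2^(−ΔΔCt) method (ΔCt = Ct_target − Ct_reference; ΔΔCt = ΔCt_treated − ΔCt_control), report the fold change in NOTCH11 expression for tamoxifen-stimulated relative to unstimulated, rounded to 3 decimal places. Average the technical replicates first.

15.402

Mean Ct: NOTCH11 unstimulated 25.385; NOTCH11 tamoxifen-stimulated 21.010; ACTB unstimulated 21.595; ACTB tamoxifen-stimulated 21.165
ΔCt(unstimulated) = 25.385 − 21.595 = 3.790
ΔCt(tamoxifen-stimulated) = 21.010 − 21.165 = -0.155
ΔΔCt = -0.155 − 3.790 = -3.945
Fold change = 2^(−(-3.945)) = 2^3.945 = 15.4015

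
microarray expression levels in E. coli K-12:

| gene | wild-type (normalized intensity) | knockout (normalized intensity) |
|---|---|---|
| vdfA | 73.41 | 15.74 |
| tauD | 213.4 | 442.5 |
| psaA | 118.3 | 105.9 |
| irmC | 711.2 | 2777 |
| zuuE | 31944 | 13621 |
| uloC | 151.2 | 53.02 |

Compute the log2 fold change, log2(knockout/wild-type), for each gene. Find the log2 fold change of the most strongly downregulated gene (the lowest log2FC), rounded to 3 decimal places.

-2.222

log2(15.74/73.41) = -2.222  (vdfA)
log2(442.5/213.4) = 1.052  (tauD)
log2(105.9/118.3) = -0.160  (psaA)
log2(2777/711.2) = 1.965  (irmC)
log2(13621/31944) = -1.230  (zuuE)
log2(53.02/151.2) = -1.512  (uloC)
vdfA is most strongly downregulated.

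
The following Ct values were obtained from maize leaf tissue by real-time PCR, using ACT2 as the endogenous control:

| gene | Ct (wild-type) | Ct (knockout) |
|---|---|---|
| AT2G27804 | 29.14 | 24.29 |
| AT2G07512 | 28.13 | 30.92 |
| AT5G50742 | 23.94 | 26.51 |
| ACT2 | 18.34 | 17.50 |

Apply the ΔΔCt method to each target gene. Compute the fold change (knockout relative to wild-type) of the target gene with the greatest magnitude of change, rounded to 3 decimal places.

AT2G27804: ΔΔCt = (24.29−17.50) − (29.14−18.34) = 6.79 − 10.80 = -4.01; fold change = 2^4.01 = 16.111
AT2G07512: ΔΔCt = (30.92−17.50) − (28.13−18.34) = 13.42 − 9.79 = 3.63; fold change = 2^-3.63 = 0.081
AT5G50742: ΔΔCt = (26.51−17.50) − (23.94−18.34) = 9.01 − 5.60 = 3.41; fold change = 2^-3.41 = 0.094
AT2G27804 has the largest |ΔΔCt| = 4.01.

16.111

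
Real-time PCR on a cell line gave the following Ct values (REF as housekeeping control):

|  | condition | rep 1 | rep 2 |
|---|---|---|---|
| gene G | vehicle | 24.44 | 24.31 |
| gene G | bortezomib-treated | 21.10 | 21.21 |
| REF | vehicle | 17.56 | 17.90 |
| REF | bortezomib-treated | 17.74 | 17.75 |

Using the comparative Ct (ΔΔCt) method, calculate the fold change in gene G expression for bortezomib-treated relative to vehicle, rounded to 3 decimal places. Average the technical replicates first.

9.415

Mean Ct: gene G vehicle 24.375; gene G bortezomib-treated 21.155; REF vehicle 17.730; REF bortezomib-treated 17.745
ΔCt(vehicle) = 24.375 − 17.730 = 6.645
ΔCt(bortezomib-treated) = 21.155 − 17.745 = 3.410
ΔΔCt = 3.410 − 6.645 = -3.235
Fold change = 2^(−(-3.235)) = 2^3.235 = 9.4153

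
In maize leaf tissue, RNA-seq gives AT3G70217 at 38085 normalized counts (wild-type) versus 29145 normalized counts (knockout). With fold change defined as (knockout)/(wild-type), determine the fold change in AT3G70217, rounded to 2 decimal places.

0.77

Fold change = 29145 / 38085 = 0.765
AT3G70217 is downregulated.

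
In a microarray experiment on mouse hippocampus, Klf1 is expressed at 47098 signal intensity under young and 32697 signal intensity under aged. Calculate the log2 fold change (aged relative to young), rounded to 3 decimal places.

Fold change = 32697 / 47098 = 0.6942
log2(0.6942) = -0.5265

-0.527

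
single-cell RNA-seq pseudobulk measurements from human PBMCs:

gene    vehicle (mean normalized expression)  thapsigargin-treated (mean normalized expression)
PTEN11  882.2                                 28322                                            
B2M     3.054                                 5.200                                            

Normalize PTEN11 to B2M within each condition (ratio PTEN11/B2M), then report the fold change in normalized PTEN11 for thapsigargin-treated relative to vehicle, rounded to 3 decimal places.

18.855

PTEN11/B2M (vehicle) = 882.2 / 3.054 = 288.87
PTEN11/B2M (thapsigargin-treated) = 28322 / 5.200 = 5446.5
Fold change = 5446.5 / 288.87 = 18.8548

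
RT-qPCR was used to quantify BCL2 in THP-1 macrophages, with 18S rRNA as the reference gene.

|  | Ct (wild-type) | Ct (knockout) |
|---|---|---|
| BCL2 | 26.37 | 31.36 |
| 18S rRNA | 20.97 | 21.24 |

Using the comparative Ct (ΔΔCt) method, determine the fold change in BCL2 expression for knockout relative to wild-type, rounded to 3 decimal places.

0.038

ΔCt(wild-type) = 26.370 − 20.970 = 5.400
ΔCt(knockout) = 31.360 − 21.240 = 10.120
ΔΔCt = 10.120 − 5.400 = 4.720
Fold change = 2^(−4.720) = 0.0379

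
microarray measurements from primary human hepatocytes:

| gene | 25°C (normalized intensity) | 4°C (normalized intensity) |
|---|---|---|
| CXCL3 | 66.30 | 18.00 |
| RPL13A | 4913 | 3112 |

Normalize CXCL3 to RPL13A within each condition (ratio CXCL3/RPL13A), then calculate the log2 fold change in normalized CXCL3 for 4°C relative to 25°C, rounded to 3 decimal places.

CXCL3/RPL13A (25°C) = 66.30 / 4913 = 0.013495
CXCL3/RPL13A (4°C) = 18.00 / 3112 = 0.0057841
Fold change = 0.0057841 / 0.013495 = 0.4286
log2(0.4286) = -1.2222

-1.222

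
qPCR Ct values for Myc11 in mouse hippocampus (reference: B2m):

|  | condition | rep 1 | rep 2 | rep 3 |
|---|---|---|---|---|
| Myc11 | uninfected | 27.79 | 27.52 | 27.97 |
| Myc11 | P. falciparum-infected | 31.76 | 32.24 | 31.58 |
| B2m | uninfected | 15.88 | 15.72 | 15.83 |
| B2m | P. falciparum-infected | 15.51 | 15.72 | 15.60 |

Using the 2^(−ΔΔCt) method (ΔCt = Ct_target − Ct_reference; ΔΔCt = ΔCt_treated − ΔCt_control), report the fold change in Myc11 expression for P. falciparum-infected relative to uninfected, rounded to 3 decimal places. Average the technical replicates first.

0.051

Mean Ct: Myc11 uninfected 27.760; Myc11 P. falciparum-infected 31.860; B2m uninfected 15.810; B2m P. falciparum-infected 15.610
ΔCt(uninfected) = 27.760 − 15.810 = 11.950
ΔCt(P. falciparum-infected) = 31.860 − 15.610 = 16.250
ΔΔCt = 16.250 − 11.950 = 4.300
Fold change = 2^(−4.300) = 0.0508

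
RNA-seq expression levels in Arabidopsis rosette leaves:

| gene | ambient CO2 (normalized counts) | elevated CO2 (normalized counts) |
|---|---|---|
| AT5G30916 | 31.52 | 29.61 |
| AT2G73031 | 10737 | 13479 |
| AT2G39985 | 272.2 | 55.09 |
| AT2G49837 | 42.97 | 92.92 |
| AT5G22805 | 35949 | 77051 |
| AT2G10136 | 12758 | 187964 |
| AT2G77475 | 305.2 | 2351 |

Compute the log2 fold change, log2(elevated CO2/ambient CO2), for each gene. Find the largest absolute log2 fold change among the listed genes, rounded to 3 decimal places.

log2(29.61/31.52) = -0.090  (AT5G30916)
log2(13479/10737) = 0.328  (AT2G73031)
log2(55.09/272.2) = -2.305  (AT2G39985)
log2(92.92/42.97) = 1.113  (AT2G49837)
log2(77051/35949) = 1.100  (AT5G22805)
log2(187964/12758) = 3.881  (AT2G10136)
log2(2351/305.2) = 2.945  (AT2G77475)
The largest magnitude belongs to AT2G10136.

3.881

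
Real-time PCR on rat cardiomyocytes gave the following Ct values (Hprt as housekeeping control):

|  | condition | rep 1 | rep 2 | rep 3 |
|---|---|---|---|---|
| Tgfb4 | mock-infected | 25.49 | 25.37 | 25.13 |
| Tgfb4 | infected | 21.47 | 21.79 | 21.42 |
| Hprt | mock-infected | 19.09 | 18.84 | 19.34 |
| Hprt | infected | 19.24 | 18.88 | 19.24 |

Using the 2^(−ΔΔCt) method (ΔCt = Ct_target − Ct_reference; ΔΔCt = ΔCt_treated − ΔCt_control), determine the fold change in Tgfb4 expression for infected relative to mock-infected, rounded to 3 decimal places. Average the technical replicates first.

13.929

Mean Ct: Tgfb4 mock-infected 25.330; Tgfb4 infected 21.560; Hprt mock-infected 19.090; Hprt infected 19.120
ΔCt(mock-infected) = 25.330 − 19.090 = 6.240
ΔCt(infected) = 21.560 − 19.120 = 2.440
ΔΔCt = 2.440 − 6.240 = -3.800
Fold change = 2^(−(-3.800)) = 2^3.800 = 13.9288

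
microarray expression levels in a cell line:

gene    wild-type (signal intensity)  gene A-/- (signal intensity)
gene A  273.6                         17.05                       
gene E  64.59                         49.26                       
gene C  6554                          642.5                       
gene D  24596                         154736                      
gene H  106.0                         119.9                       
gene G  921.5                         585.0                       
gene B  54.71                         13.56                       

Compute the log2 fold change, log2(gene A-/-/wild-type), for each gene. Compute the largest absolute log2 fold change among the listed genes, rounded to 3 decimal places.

log2(17.05/273.6) = -4.004  (gene A)
log2(49.26/64.59) = -0.391  (gene E)
log2(642.5/6554) = -3.351  (gene C)
log2(154736/24596) = 2.653  (gene D)
log2(119.9/106.0) = 0.178  (gene H)
log2(585.0/921.5) = -0.656  (gene G)
log2(13.56/54.71) = -2.012  (gene B)
The largest magnitude belongs to gene A.

4.004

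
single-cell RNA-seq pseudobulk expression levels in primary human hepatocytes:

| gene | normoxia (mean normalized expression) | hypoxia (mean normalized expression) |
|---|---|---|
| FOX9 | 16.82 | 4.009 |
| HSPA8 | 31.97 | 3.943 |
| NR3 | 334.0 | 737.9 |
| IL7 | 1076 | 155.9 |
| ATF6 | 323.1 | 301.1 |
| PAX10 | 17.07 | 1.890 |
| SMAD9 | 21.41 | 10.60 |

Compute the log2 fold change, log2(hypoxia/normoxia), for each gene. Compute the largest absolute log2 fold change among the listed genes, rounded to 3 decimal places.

3.175

log2(4.009/16.82) = -2.069  (FOX9)
log2(3.943/31.97) = -3.019  (HSPA8)
log2(737.9/334.0) = 1.144  (NR3)
log2(155.9/1076) = -2.787  (IL7)
log2(301.1/323.1) = -0.102  (ATF6)
log2(1.890/17.07) = -3.175  (PAX10)
log2(10.60/21.41) = -1.014  (SMAD9)
The largest magnitude belongs to PAX10.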